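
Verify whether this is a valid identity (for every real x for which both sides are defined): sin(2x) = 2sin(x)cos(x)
Claim: sin(2x) = 2sin(x)cos(x).
Reasoning: Put y = x in the addition formula sin(x+y) = sin(x)cos(y) + cos(x)sin(y): sin(2x) = sin(x)cos(x) + cos(x)sin(x) = 2sin(x)cos(x).
So the two sides agree for every real x for which both sides are defined.

Conclusion: Yes, this is an identity.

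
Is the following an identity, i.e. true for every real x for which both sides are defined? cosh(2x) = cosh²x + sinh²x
Yes, this is an identity.

Claim: cosh(2x) = cosh²x + sinh²x.
Reasoning: cosh²x = (e^(2x) + 2 + e^(-2x))/4 and sinh²x = (e^(2x) - 2 + e^(-2x))/4. Adding gives (2e^(2x) + 2e^(-2x))/4 = (e^(2x) + e^(-2x))/2 = cosh(2x).
So the two sides agree for every real x for which both sides are defined.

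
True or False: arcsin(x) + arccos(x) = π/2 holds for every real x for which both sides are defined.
True.

Claim: arcsin(x) + arccos(x) = π/2.
Reasoning: Both sides are defined for -1 ≤ x ≤ 1. Let θ = arcsin(x), so sin θ = x and θ ∈ [-π/2, π/2]. Then cos(π/2 - θ) = sin θ = x and π/2 - θ ∈ [0, π], which is exactly the range of arccos, so arccos(x) = π/2 - θ. Adding: arcsin(x) + arccos(x) = θ + (π/2 - θ) = π/2.
So the two sides agree for every real x for which both sides are defined.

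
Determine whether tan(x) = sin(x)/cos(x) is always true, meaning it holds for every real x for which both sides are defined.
Claim: tan(x) = sin(x)/cos(x).
Reasoning: For an angle x whose terminal point on the unit circle is (cos x, sin x), tan(x) is defined as the ratio (second coordinate)/(first coordinate) = sin(x)/cos(x), wherever cos(x) ≠ 0.
So the two sides agree for every real x for which both sides are defined.

Conclusion: Yes, this is an identity.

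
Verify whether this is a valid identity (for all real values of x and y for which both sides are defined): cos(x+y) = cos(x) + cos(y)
Claim: cos(x+y) = cos(x) + cos(y).
Test a specific point where both sides are defined: x = -π/6, y = -π/2.
LHS = cos(x+y) ≈ -0.5000
RHS = cos(x) + cos(y) ≈ 0.8660
Since -0.5000 ≠ 0.8660, the equation fails at this point, so it cannot hold for all real values of x and y for which both sides are defined.
The correct expansion is cos(x+y) = cos(x)cos(y) - sin(x)sin(y); cosine is not additive.

Conclusion: No, this is NOT an identity.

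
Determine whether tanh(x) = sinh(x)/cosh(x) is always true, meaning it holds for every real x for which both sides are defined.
Claim: tanh(x) = sinh(x)/cosh(x).
Reasoning: tanh(x) is defined as sinh(x)/cosh(x) = (e^x - e^-x)/(e^x + e^-x); cosh(x) ≥ 1 is never zero, so this holds for every real x.
So the two sides agree for every real x for which both sides are defined.

Conclusion: Yes, this is an identity.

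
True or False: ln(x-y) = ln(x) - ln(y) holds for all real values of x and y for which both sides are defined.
Claim: ln(x-y) = ln(x) - ln(y).
Test a specific point where both sides are defined: x = 2, y = 3/2.
LHS = ln(x-y) ≈ -0.6931
RHS = ln(x) - ln(y) ≈ 0.2877
Since -0.6931 ≠ 0.2877, the equation fails at this point, so it cannot hold for all real values of x and y for which both sides are defined.
ln(x) - ln(y) = ln(x/y), not ln(x-y).

Conclusion: False.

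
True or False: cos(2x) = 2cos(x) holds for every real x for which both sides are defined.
False.

Claim: cos(2x) = 2cos(x).
Test a specific point where both sides are defined: x = -π/6.
LHS = cos(2x) ≈ 0.5000
RHS = 2cos(x) ≈ 1.7321
Since 0.5000 ≠ 1.7321, the equation fails at this point, so it cannot hold for every real x for which both sides are defined.
The correct double-angle formula is cos(2x) = cos²x - sin²x.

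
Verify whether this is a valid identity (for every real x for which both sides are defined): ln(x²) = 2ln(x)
Claim: ln(x²) = 2ln(x).
Reasoning: The right side requires x > 0. For x > 0, x² = (e^(ln x))² = e^(2ln x), so ln(x²) = 2ln(x). (For x < 0 the right side is undefined, so those values are outside the claim.)
So the two sides agree for every real x for which both sides are defined.

Conclusion: Yes, this is an identity.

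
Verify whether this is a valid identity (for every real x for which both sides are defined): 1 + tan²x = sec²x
Claim: 1 + tan²x = sec²x.
Reasoning: Start from sin²x + cos²x = 1 and divide every term by cos²x (allowed wherever tan x and sec x are defined): tan²x + 1 = 1/cos²x = sec²x.
So the two sides agree for every real x for which both sides are defined.

Conclusion: Yes, this is an identity.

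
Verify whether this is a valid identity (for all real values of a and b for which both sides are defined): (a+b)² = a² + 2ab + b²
Claim: (a+b)² = a² + 2ab + b².
Reasoning: Expand: (a+b)² = (a+b)(a+b) = a·a + a·b + b·a + b·b = a² + 2ab + b².
So the two sides agree for all real values of a and b for which both sides are defined.

Conclusion: Yes, this is an identity.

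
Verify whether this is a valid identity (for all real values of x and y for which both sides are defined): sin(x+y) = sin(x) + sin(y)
No, this is NOT an identity.

Claim: sin(x+y) = sin(x) + sin(y).
Test a specific point where both sides are defined: x = π/3, y = 2π/3.
LHS = sin(x+y) ≈ 0.0000
RHS = sin(x) + sin(y) ≈ 1.7321
Since 0.0000 ≠ 1.7321, the equation fails at this point, so it cannot hold for all real values of x and y for which both sides are defined.
The correct expansion is sin(x+y) = sin(x)cos(y) + cos(x)sin(y); sine is not additive.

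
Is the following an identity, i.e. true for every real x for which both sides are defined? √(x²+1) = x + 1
No, this is NOT an identity.

Claim: √(x²+1) = x + 1.
Test a specific point where both sides are defined: x = 2.
LHS = √(x²+1) ≈ 2.2361
RHS = x + 1 ≈ 3.0000
Since 2.2361 ≠ 3.0000, the equation fails at this point, so it cannot hold for every real x for which both sides are defined.
(x+1)² = x² + 2x + 1 ≠ x² + 1 unless x = 0.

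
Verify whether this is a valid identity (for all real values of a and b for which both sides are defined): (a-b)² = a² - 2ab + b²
Claim: (a-b)² = a² - 2ab + b².
Reasoning: Expand: (a-b)² = (a-b)(a-b) = a·a - a·b - b·a + b·b = a² - 2ab + b².
So the two sides agree for all real values of a and b for which both sides are defined.

Conclusion: Yes, this is an identity.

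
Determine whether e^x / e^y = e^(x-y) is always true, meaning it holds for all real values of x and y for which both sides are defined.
Claim: e^x / e^y = e^(x-y).
Reasoning: 1/e^y = e^(-y), so e^x / e^y = e^x · e^(-y) = e^(x + (-y)) = e^(x-y) by the product rule for exponents.
So the two sides agree for all real values of x and y for which both sides are defined.

Conclusion: Yes, this is an identity.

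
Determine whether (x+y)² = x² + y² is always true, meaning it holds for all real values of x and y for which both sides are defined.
No, this is NOT an identity.

Claim: (x+y)² = x² + y².
Test a specific point where both sides are defined: x = 3/2, y = -1.
LHS = (x+y)² ≈ 0.2500
RHS = x² + y² ≈ 3.2500
Since 0.2500 ≠ 3.2500, the equation fails at this point, so it cannot hold for all real values of x and y for which both sides are defined.
The correct expansion is (x+y)² = x² + 2xy + y²; the cross term 2xy is missing.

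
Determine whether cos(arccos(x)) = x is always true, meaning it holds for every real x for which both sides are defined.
Claim: cos(arccos(x)) = x.
Reasoning: For -1 ≤ x ≤ 1 (where arccos is defined), arccos(x) is by definition an angle whose cosine equals x. Taking the cosine of that angle returns x. (Note the other order, arccos(cos x) = x, is NOT an identity.)
So the two sides agree for every real x for which both sides are defined.

Conclusion: Yes, this is an identity.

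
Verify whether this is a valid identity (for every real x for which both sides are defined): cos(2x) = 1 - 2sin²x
Claim: cos(2x) = 1 - 2sin²x.
Reasoning: cos(2x) = cos²x - sin²x. Replace cos²x by 1 - sin²x: (1 - sin²x) - sin²x = 1 - 2sin²x.
So the two sides agree for every real x for which both sides are defined.

Conclusion: Yes, this is an identity.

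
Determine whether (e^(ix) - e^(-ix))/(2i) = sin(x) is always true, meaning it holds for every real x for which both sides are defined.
Claim: (e^(ix) - e^(-ix))/(2i) = sin(x).
Reasoning: By Euler's formula e^(ix) = cos(x) + i·sin(x) and e^(-ix) = cos(x) - i·sin(x). Subtracting cancels the cosine terms: e^(ix) - e^(-ix) = 2i·sin(x); divide by 2i.
So the two sides agree for every real x for which both sides are defined.

Conclusion: Yes, this is an identity.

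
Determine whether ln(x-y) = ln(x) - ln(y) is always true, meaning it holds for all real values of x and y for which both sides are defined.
Claim: ln(x-y) = ln(x) - ln(y).
Test a specific point where both sides are defined: x = 3, y = 1.
LHS = ln(x-y) ≈ 0.6931
RHS = ln(x) - ln(y) ≈ 1.0986
Since 0.6931 ≠ 1.0986, the equation fails at this point, so it cannot hold for all real values of x and y for which both sides are defined.
ln(x) - ln(y) = ln(x/y), not ln(x-y).

Conclusion: No, this is NOT an identity.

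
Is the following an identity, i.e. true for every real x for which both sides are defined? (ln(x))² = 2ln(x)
No, this is NOT an identity.

Claim: (ln(x))² = 2ln(x).
Test a specific point where both sides are defined: x = 5.
LHS = (ln(x))² ≈ 2.5903
RHS = 2ln(x) ≈ 3.2189
Since 2.5903 ≠ 3.2189, the equation fails at this point, so it cannot hold for every real x for which both sides are defined.
2ln(x) equals ln(x²), which is not the same as (ln x)².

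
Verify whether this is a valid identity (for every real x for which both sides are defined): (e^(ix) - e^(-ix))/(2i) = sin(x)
Claim: (e^(ix) - e^(-ix))/(2i) = sin(x).
Reasoning: By Euler's formula e^(ix) = cos(x) + i·sin(x) and e^(-ix) = cos(x) - i·sin(x). Subtracting cancels the cosine terms: e^(ix) - e^(-ix) = 2i·sin(x); divide by 2i.
So the two sides agree for every real x for which both sides are defined.

Conclusion: Yes, this is an identity.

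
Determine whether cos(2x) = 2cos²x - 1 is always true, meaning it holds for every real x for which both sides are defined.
Claim: cos(2x) = 2cos²x - 1.
Reasoning: cos(2x) = cos²x - sin²x. Replace sin²x by 1 - cos²x: cos²x - (1 - cos²x) = 2cos²x - 1.
So the two sides agree for every real x for which both sides are defined.

Conclusion: Yes, this is an identity.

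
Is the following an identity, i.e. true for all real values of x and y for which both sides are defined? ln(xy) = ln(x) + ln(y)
Claim: ln(xy) = ln(x) + ln(y).
Reasoning: Both sides are simultaneously defined only when x, y > 0. Write x = e^p, y = e^q (p = ln x, q = ln y). Then xy = e^p · e^q = e^(p+q), so ln(xy) = p + q = ln(x) + ln(y).
So the two sides agree for all real values of x and y for which both sides are defined.

Conclusion: Yes, this is an identity.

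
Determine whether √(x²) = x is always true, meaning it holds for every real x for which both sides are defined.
No, this is NOT an identity.

Claim: √(x²) = x.
Test a specific point where both sides are defined: x = -3.
LHS = √(x²) ≈ 3.0000
RHS = x ≈ -3.0000
Since 3.0000 ≠ -3.0000, the equation fails at this point, so it cannot hold for every real x for which both sides are defined.
√(x²) = |x|, which differs from x whenever x < 0 (both sides are defined for every real x).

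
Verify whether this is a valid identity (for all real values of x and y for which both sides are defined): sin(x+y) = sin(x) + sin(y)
No, this is NOT an identity.

Claim: sin(x+y) = sin(x) + sin(y).
Test a specific point where both sides are defined: x = -π/6, y = π/2.
LHS = sin(x+y) ≈ 0.8660
RHS = sin(x) + sin(y) ≈ 0.5000
Since 0.8660 ≠ 0.5000, the equation fails at this point, so it cannot hold for all real values of x and y for which both sides are defined.
The correct expansion is sin(x+y) = sin(x)cos(y) + cos(x)sin(y); sine is not additive.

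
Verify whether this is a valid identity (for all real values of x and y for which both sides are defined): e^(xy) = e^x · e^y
Claim: e^(xy) = e^x · e^y.
Test a specific point where both sides are defined: x = 3/2, y = 5.
LHS = e^(xy) ≈ 1808.0424
RHS = e^x · e^y ≈ 665.1416
Since 1808.0424 ≠ 665.1416, the equation fails at this point, so it cannot hold for all real values of x and y for which both sides are defined.
e^x · e^y = e^(x+y), not e^(xy).

Conclusion: No, this is NOT an identity.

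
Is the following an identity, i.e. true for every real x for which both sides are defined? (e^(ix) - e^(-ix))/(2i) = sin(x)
Yes, this is an identity.

Claim: (e^(ix) - e^(-ix))/(2i) = sin(x).
Reasoning: By Euler's formula e^(ix) = cos(x) + i·sin(x) and e^(-ix) = cos(x) - i·sin(x). Subtracting cancels the cosine terms: e^(ix) - e^(-ix) = 2i·sin(x); divide by 2i.
So the two sides agree for every real x for which both sides are defined.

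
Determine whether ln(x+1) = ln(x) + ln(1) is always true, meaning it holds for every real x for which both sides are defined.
Claim: ln(x+1) = ln(x) + ln(1).
Test a specific point where both sides are defined: x = 3.
LHS = ln(x+1) ≈ 1.3863
RHS = ln(x) + ln(1) ≈ 1.0986
Since 1.3863 ≠ 1.0986, the equation fails at this point, so it cannot hold for every real x for which both sides are defined.
ln(1) = 0, so the right side is just ln(x), which differs from ln(x+1).

Conclusion: No, this is NOT an identity.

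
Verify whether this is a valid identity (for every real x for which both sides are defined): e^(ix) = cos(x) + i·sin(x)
Yes, this is an identity.

Claim: e^(ix) = cos(x) + i·sin(x).
Reasoning: Euler's formula. Expand e^(ix) = Σ (ix)^k / k!. Since i² = -1, the even-k terms are Σ (-1)^m x^(2m)/(2m)! = cos(x) and the odd-k terms are i · Σ (-1)^m x^(2m+1)/(2m+1)! = i·sin(x).
So the two sides agree for every real x for which both sides are defined.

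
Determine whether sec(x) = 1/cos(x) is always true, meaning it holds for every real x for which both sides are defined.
Yes, this is an identity.

Claim: sec(x) = 1/cos(x).
Reasoning: sec(x) is by definition the reciprocal of cos(x), wherever cos(x) ≠ 0.
So the two sides agree for every real x for which both sides are defined.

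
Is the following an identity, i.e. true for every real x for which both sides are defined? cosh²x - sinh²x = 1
Claim: cosh²x - sinh²x = 1.
Reasoning: With cosh(x) = (e^x + e^-x)/2 and sinh(x) = (e^x - e^-x)/2: cosh²x = (e^(2x) + 2 + e^(-2x))/4 and sinh²x = (e^(2x) - 2 + e^(-2x))/4. Subtracting leaves 4/4 = 1.
So the two sides agree for every real x for which both sides are defined.

Conclusion: Yes, this is an identity.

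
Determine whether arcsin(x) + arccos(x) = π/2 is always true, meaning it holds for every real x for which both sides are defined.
Claim: arcsin(x) + arccos(x) = π/2.
Reasoning: Both sides are defined for -1 ≤ x ≤ 1. Let θ = arcsin(x), so sin θ = x and θ ∈ [-π/2, π/2]. Then cos(π/2 - θ) = sin θ = x and π/2 - θ ∈ [0, π], which is exactly the range of arccos, so arccos(x) = π/2 - θ. Adding: arcsin(x) + arccos(x) = θ + (π/2 - θ) = π/2.
So the two sides agree for every real x for which both sides are defined.

Conclusion: Yes, this is an identity.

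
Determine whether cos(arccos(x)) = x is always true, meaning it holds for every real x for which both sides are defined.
Yes, this is an identity.

Claim: cos(arccos(x)) = x.
Reasoning: For -1 ≤ x ≤ 1 (where arccos is defined), arccos(x) is by definition an angle whose cosine equals x. Taking the cosine of that angle returns x. (Note the other order, arccos(cos x) = x, is NOT an identity.)
So the two sides agree for every real x for which both sides are defined.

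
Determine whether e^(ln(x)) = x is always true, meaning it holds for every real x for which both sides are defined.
Claim: e^(ln(x)) = x.
Reasoning: For x > 0, ln(x) is by definition the exponent p such that e^p = x. Raising e to that exponent therefore returns x: e^(ln x) = x.
So the two sides agree for every real x for which both sides are defined.

Conclusion: Yes, this is an identity.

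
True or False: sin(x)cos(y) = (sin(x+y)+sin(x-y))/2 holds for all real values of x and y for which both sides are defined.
True.

Claim: sin(x)cos(y) = (sin(x+y)+sin(x-y))/2.
Reasoning: sin(x+y) = sin(x)cos(y) + cos(x)sin(y) and sin(x-y) = sin(x)cos(y) - cos(x)sin(y). Adding, sin(x+y) + sin(x-y) = 2sin(x)cos(y); divide by 2.
So the two sides agree for all real values of x and y for which both sides are defined.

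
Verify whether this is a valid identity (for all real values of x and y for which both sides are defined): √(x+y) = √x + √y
No, this is NOT an identity.

Claim: √(x+y) = √x + √y.
Test a specific point where both sides are defined: x = 3/2, y = 2.
LHS = √(x+y) ≈ 1.8708
RHS = √x + √y ≈ 2.6390
Since 1.8708 ≠ 2.6390, the equation fails at this point, so it cannot hold for all real values of x and y for which both sides are defined.
Squaring the right side gives x + 2√(xy) + y, not x + y.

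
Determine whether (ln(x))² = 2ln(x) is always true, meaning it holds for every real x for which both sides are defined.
Claim: (ln(x))² = 2ln(x).
Test a specific point where both sides are defined: x = 3/2.
LHS = (ln(x))² ≈ 0.1644
RHS = 2ln(x) ≈ 0.8109
Since 0.1644 ≠ 0.8109, the equation fails at this point, so it cannot hold for every real x for which both sides are defined.
2ln(x) equals ln(x²), which is not the same as (ln x)².

Conclusion: No, this is NOT an identity.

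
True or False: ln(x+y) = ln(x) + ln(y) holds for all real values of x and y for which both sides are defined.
Claim: ln(x+y) = ln(x) + ln(y).
Test a specific point where both sides are defined: x = 5, y = 2.
LHS = ln(x+y) ≈ 1.9459
RHS = ln(x) + ln(y) ≈ 2.3026
Since 1.9459 ≠ 2.3026, the equation fails at this point, so it cannot hold for all real values of x and y for which both sides are defined.
ln(x) + ln(y) = ln(xy), not ln(x+y).

Conclusion: False.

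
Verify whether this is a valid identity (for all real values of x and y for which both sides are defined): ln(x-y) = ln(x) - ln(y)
No, this is NOT an identity.

Claim: ln(x-y) = ln(x) - ln(y).
Test a specific point where both sides are defined: x = 2, y = 3/2.
LHS = ln(x-y) ≈ -0.6931
RHS = ln(x) - ln(y) ≈ 0.2877
Since -0.6931 ≠ 0.2877, the equation fails at this point, so it cannot hold for all real values of x and y for which both sides are defined.
ln(x) - ln(y) = ln(x/y), not ln(x-y).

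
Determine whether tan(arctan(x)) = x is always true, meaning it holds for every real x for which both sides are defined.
Claim: tan(arctan(x)) = x.
Reasoning: For every real x, arctan(x) is by definition the angle in (-π/2, π/2) whose tangent equals x. Taking the tangent of that angle returns x.
So the two sides agree for every real x for which both sides are defined.

Conclusion: Yes, this is an identity.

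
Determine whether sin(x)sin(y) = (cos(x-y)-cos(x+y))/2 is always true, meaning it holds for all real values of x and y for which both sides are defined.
Yes, this is an identity.

Claim: sin(x)sin(y) = (cos(x-y)-cos(x+y))/2.
Reasoning: cos(x-y) = cos(x)cos(y) + sin(x)sin(y) and cos(x+y) = cos(x)cos(y) - sin(x)sin(y). Subtracting, cos(x-y) - cos(x+y) = 2sin(x)sin(y); divide by 2.
So the two sides agree for all real values of x and y for which both sides are defined.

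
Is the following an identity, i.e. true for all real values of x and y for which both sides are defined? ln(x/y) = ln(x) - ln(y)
Claim: ln(x/y) = ln(x) - ln(y).
Reasoning: Both sides are simultaneously defined only when x, y > 0. Write x = e^p, y = e^q. Then x/y = e^(p-q), so ln(x/y) = p - q = ln(x) - ln(y).
So the two sides agree for all real values of x and y for which both sides are defined.

Conclusion: Yes, this is an identity.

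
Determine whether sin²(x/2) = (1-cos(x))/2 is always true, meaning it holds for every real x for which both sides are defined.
Claim: sin²(x/2) = (1-cos(x))/2.
Reasoning: Use cos(2θ) = 1 - 2sin²θ with θ = x/2: cos(x) = 1 - 2sin²(x/2). Solving for sin²(x/2) gives (1 - cos(x))/2.
So the two sides agree for every real x for which both sides are defined.

Conclusion: Yes, this is an identity.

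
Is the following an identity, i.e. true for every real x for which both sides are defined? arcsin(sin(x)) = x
Claim: arcsin(sin(x)) = x.
Test a specific point where both sides are defined: x = π.
LHS = arcsin(sin(x)) ≈ 0.0000
RHS = x ≈ 3.1416
Since 0.0000 ≠ 3.1416, the equation fails at this point, so it cannot hold for every real x for which both sides are defined.
arcsin only returns values in [-π/2, π/2], so arcsin(sin(x)) = x holds only for x in that interval, not for all real x.

Conclusion: No, this is NOT an identity.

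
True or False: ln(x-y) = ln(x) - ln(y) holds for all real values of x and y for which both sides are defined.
False.

Claim: ln(x-y) = ln(x) - ln(y).
Test a specific point where both sides are defined: x = 5, y = 1.
LHS = ln(x-y) ≈ 1.3863
RHS = ln(x) - ln(y) ≈ 1.6094
Since 1.3863 ≠ 1.6094, the equation fails at this point, so it cannot hold for all real values of x and y for which both sides are defined.
ln(x) - ln(y) = ln(x/y), not ln(x-y).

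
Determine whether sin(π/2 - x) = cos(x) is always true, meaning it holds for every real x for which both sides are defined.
Yes, this is an identity.

Claim: sin(π/2 - x) = cos(x).
Reasoning: Use sin(u - v) = sin(u)cos(v) - cos(u)sin(v) with u = π/2, v = x: sin(π/2)cos(x) - cos(π/2)sin(x) = 1·cos(x) - 0·sin(x) = cos(x).
So the two sides agree for every real x for which both sides are defined.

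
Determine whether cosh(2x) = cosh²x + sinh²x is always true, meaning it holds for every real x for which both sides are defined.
Yes, this is an identity.

Claim: cosh(2x) = cosh²x + sinh²x.
Reasoning: cosh²x = (e^(2x) + 2 + e^(-2x))/4 and sinh²x = (e^(2x) - 2 + e^(-2x))/4. Adding gives (2e^(2x) + 2e^(-2x))/4 = (e^(2x) + e^(-2x))/2 = cosh(2x).
So the two sides agree for every real x for which both sides are defined.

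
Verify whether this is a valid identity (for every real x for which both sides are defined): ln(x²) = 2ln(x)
Claim: ln(x²) = 2ln(x).
Reasoning: The right side requires x > 0. For x > 0, x² = (e^(ln x))² = e^(2ln x), so ln(x²) = 2ln(x). (For x < 0 the right side is undefined, so those values are outside the claim.)
So the two sides agree for every real x for which both sides are defined.

Conclusion: Yes, this is an identity.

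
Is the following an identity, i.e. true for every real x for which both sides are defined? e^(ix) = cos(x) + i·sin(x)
Yes, this is an identity.

Claim: e^(ix) = cos(x) + i·sin(x).
Reasoning: Euler's formula. Expand e^(ix) = Σ (ix)^k / k!. Since i² = -1, the even-k terms are Σ (-1)^m x^(2m)/(2m)! = cos(x) and the odd-k terms are i · Σ (-1)^m x^(2m+1)/(2m+1)! = i·sin(x).
So the two sides agree for every real x for which both sides are defined.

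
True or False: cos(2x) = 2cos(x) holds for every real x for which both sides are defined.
Claim: cos(2x) = 2cos(x).
Test a specific point where both sides are defined: x = π.
LHS = cos(2x) ≈ 1.0000
RHS = 2cos(x) ≈ -2.0000
Since 1.0000 ≠ -2.0000, the equation fails at this point, so it cannot hold for every real x for which both sides are defined.
The correct double-angle formula is cos(2x) = cos²x - sin²x.

Conclusion: False.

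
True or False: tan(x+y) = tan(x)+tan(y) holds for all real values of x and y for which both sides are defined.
False.

Claim: tan(x+y) = tan(x)+tan(y).
Test a specific point where both sides are defined: x = 3π/4, y = -π/6.
LHS = tan(x+y) ≈ -3.7321
RHS = tan(x)+tan(y) ≈ -1.5774
Since -3.7321 ≠ -1.5774, the equation fails at this point, so it cannot hold for all real values of x and y for which both sides are defined.
The correct formula is tan(x+y) = (tan(x) + tan(y))/(1 - tan(x)tan(y)).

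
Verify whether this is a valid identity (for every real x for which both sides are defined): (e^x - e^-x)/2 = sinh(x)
Yes, this is an identity.

Claim: (e^x - e^-x)/2 = sinh(x).
Reasoning: This is exactly the definition of the hyperbolic sine: sinh(x) := (e^x - e^-x)/2.
So the two sides agree for every real x for which both sides are defined.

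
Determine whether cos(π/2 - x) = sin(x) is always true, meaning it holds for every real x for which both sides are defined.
Claim: cos(π/2 - x) = sin(x).
Reasoning: Use cos(u - v) = cos(u)cos(v) + sin(u)sin(v) with u = π/2, v = x: cos(π/2)cos(x) + sin(π/2)sin(x) = 0·cos(x) + 1·sin(x) = sin(x).
So the two sides agree for every real x for which both sides are defined.

Conclusion: Yes, this is an identity.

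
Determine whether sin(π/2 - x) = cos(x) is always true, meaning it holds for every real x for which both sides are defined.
Claim: sin(π/2 - x) = cos(x).
Reasoning: Use sin(u - v) = sin(u)cos(v) - cos(u)sin(v) with u = π/2, v = x: sin(π/2)cos(x) - cos(π/2)sin(x) = 1·cos(x) - 0·sin(x) = cos(x).
So the two sides agree for every real x for which both sides are defined.

Conclusion: Yes, this is an identity.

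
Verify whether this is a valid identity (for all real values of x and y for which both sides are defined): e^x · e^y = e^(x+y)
Claim: e^x · e^y = e^(x+y).
Reasoning: This is the law of exponents for a common base: multiplying powers adds exponents. E.g. from the series, (Σ x^j/j!)(Σ y^k/k!) = Σ_m (Σ_{j+k=m} x^j y^k/(j!k!)) = Σ_m (x+y)^m/m! by the binomial theorem.
So the two sides agree for all real values of x and y for which both sides are defined.

Conclusion: Yes, this is an identity.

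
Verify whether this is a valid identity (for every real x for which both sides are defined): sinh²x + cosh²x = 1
No, this is NOT an identity.

Claim: sinh²x + cosh²x = 1.
Test a specific point where both sides are defined: x = 4.
LHS = sinh²x + cosh²x ≈ 1490.4792
RHS = 1 ≈ 1.0000
Since 1490.4792 ≠ 1.0000, the equation fails at this point, so it cannot hold for every real x for which both sides are defined.
The correct hyperbolic identity is cosh²x - sinh²x = 1 (a difference); the sum sinh²x + cosh²x equals cosh(2x).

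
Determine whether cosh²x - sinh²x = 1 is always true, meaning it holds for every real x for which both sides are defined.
Yes, this is an identity.

Claim: cosh²x - sinh²x = 1.
Reasoning: With cosh(x) = (e^x + e^-x)/2 and sinh(x) = (e^x - e^-x)/2: cosh²x = (e^(2x) + 2 + e^(-2x))/4 and sinh²x = (e^(2x) - 2 + e^(-2x))/4. Subtracting leaves 4/4 = 1.
So the two sides agree for every real x for which both sides are defined.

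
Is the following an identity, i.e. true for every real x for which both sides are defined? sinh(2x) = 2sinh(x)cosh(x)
Yes, this is an identity.

Claim: sinh(2x) = 2sinh(x)cosh(x).
Reasoning: 2sinh(x)cosh(x) = 2 · (e^x - e^-x)/2 · (e^x + e^-x)/2 = (e^(2x) - e^(-2x))/2 = sinh(2x).
So the two sides agree for every real x for which both sides are defined.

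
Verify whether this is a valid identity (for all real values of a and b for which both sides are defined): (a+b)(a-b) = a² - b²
Claim: (a+b)(a-b) = a² - b².
Reasoning: Expand: (a+b)(a-b) = a² - ab + ba - b² = a² - b² (the cross terms cancel).
So the two sides agree for all real values of a and b for which both sides are defined.

Conclusion: Yes, this is an identity.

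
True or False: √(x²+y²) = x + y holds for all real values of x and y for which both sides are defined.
False.

Claim: √(x²+y²) = x + y.
Test a specific point where both sides are defined: x = 1/2, y = 2.
LHS = √(x²+y²) ≈ 2.0616
RHS = x + y ≈ 2.5000
Since 2.0616 ≠ 2.5000, the equation fails at this point, so it cannot hold for all real values of x and y for which both sides are defined.
(x+y)² = x² + 2xy + y², not x² + y², so the square root does not split this way.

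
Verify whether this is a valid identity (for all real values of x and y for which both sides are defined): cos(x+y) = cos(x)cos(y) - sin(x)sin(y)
Claim: cos(x+y) = cos(x)cos(y) - sin(x)sin(y).
Reasoning: By Euler's formula e^(i(x+y)) = e^(ix)·e^(iy) = (cos x + i·sin x)(cos y + i·sin y). The real part of the left side is cos(x+y); the real part of the product is cos(x)cos(y) - sin(x)sin(y) (since i·i = -1).
So the two sides agree for all real values of x and y for which both sides are defined.

Conclusion: Yes, this is an identity.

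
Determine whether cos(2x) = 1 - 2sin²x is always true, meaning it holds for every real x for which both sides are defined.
Claim: cos(2x) = 1 - 2sin²x.
Reasoning: cos(2x) = cos²x - sin²x. Replace cos²x by 1 - sin²x: (1 - sin²x) - sin²x = 1 - 2sin²x.
So the two sides agree for every real x for which both sides are defined.

Conclusion: Yes, this is an identity.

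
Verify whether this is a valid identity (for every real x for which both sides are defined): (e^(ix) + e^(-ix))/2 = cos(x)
Yes, this is an identity.

Claim: (e^(ix) + e^(-ix))/2 = cos(x).
Reasoning: By Euler's formula e^(ix) = cos(x) + i·sin(x) and e^(-ix) = cos(x) - i·sin(x). Adding cancels the sine terms: e^(ix) + e^(-ix) = 2cos(x); divide by 2.
So the two sides agree for every real x for which both sides are defined.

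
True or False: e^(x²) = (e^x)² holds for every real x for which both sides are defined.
Claim: e^(x²) = (e^x)².
Test a specific point where both sides are defined: x = -2.
LHS = e^(x²) ≈ 54.5982
RHS = (e^x)² ≈ 0.0183
Since 54.5982 ≠ 0.0183, the equation fails at this point, so it cannot hold for every real x for which both sides are defined.
(e^x)² = e^(2x), and 2x ≠ x² in general.

Conclusion: False.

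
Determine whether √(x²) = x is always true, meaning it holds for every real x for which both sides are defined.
Claim: √(x²) = x.
Test a specific point where both sides are defined: x = -2.
LHS = √(x²) ≈ 2.0000
RHS = x ≈ -2.0000
Since 2.0000 ≠ -2.0000, the equation fails at this point, so it cannot hold for every real x for which both sides are defined.
√(x²) = |x|, which differs from x whenever x < 0 (both sides are defined for every real x).

Conclusion: No, this is NOT an identity.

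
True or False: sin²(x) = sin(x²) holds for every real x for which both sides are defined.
False.

Claim: sin²(x) = sin(x²).
Test a specific point where both sides are defined: x = π.
LHS = sin²(x) ≈ 0.0000
RHS = sin(x²) ≈ -0.4303
Since 0.0000 ≠ -0.4303, the equation fails at this point, so it cannot hold for every real x for which both sides are defined.
sin²(x) means (sin x)², squaring the output; sin(x²) squares the input. These are different functions.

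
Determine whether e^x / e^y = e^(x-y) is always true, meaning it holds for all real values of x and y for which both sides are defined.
Yes, this is an identity.

Claim: e^x / e^y = e^(x-y).
Reasoning: 1/e^y = e^(-y), so e^x / e^y = e^x · e^(-y) = e^(x + (-y)) = e^(x-y) by the product rule for exponents.
So the two sides agree for all real values of x and y for which both sides are defined.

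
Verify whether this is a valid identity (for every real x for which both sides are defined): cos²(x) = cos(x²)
No, this is NOT an identity.

Claim: cos²(x) = cos(x²).
Test a specific point where both sides are defined: x = -π/6.
LHS = cos²(x) ≈ 0.7500
RHS = cos(x²) ≈ 0.9627
Since 0.7500 ≠ 0.9627, the equation fails at this point, so it cannot hold for every real x for which both sides are defined.
cos²(x) means (cos x)², squaring the output; cos(x²) squares the input. These are different functions.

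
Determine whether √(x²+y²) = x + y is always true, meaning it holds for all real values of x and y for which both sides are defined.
Claim: √(x²+y²) = x + y.
Test a specific point where both sides are defined: x = -1, y = 2.
LHS = √(x²+y²) ≈ 2.2361
RHS = x + y ≈ 1.0000
Since 2.2361 ≠ 1.0000, the equation fails at this point, so it cannot hold for all real values of x and y for which both sides are defined.
(x+y)² = x² + 2xy + y², not x² + y², so the square root does not split this way.

Conclusion: No, this is NOT an identity.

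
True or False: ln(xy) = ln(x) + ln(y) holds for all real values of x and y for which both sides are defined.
Claim: ln(xy) = ln(x) + ln(y).
Reasoning: Both sides are simultaneously defined only when x, y > 0. Write x = e^p, y = e^q (p = ln x, q = ln y). Then xy = e^p · e^q = e^(p+q), so ln(xy) = p + q = ln(x) + ln(y).
So the two sides agree for all real values of x and y for which both sides are defined.

Conclusion: True.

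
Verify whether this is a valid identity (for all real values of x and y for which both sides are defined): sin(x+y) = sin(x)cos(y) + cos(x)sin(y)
Claim: sin(x+y) = sin(x)cos(y) + cos(x)sin(y).
Reasoning: By Euler's formula e^(i(x+y)) = e^(ix)·e^(iy) = (cos x + i·sin x)(cos y + i·sin y). The imaginary part of the left side is sin(x+y); the imaginary part of the product is sin(x)cos(y) + cos(x)sin(y).
So the two sides agree for all real values of x and y for which both sides are defined.

Conclusion: Yes, this is an identity.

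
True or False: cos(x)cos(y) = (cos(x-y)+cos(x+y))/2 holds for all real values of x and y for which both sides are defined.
Claim: cos(x)cos(y) = (cos(x-y)+cos(x+y))/2.
Reasoning: cos(x-y) = cos(x)cos(y) + sin(x)sin(y) and cos(x+y) = cos(x)cos(y) - sin(x)sin(y). Adding, cos(x-y) + cos(x+y) = 2cos(x)cos(y); divide by 2.
So the two sides agree for all real values of x and y for which both sides are defined.

Conclusion: True.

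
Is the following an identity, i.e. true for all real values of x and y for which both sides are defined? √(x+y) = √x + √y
Claim: √(x+y) = √x + √y.
Test a specific point where both sides are defined: x = 3/2, y = 1.
LHS = √(x+y) ≈ 1.5811
RHS = √x + √y ≈ 2.2247
Since 1.5811 ≠ 2.2247, the equation fails at this point, so it cannot hold for all real values of x and y for which both sides are defined.
Squaring the right side gives x + 2√(xy) + y, not x + y.

Conclusion: No, this is NOT an identity.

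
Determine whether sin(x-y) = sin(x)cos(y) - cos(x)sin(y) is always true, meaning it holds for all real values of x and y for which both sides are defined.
Claim: sin(x-y) = sin(x)cos(y) - cos(x)sin(y).
Reasoning: Replace y by -y in sin(x+y) = sin(x)cos(y) + cos(x)sin(y) and use cos(-y) = cos(y), sin(-y) = -sin(y): sin(x-y) = sin(x)cos(y) - cos(x)sin(y).
So the two sides agree for all real values of x and y for which both sides are defined.

Conclusion: Yes, this is an identity.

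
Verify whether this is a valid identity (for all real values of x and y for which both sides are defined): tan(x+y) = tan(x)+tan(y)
No, this is NOT an identity.

Claim: tan(x+y) = tan(x)+tan(y).
Test a specific point where both sides are defined: x = -π/3, y = 3π/4.
LHS = tan(x+y) ≈ 3.7321
RHS = tan(x)+tan(y) ≈ -2.7321
Since 3.7321 ≠ -2.7321, the equation fails at this point, so it cannot hold for all real values of x and y for which both sides are defined.
The correct formula is tan(x+y) = (tan(x) + tan(y))/(1 - tan(x)tan(y)).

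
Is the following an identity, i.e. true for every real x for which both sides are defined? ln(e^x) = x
Yes, this is an identity.

Claim: ln(e^x) = x.
Reasoning: ln is the inverse of the exponential: ln(e^x) asks for the exponent p with e^p = e^x, and since e^p is one-to-one that exponent is p = x.
So the two sides agree for every real x for which both sides are defined.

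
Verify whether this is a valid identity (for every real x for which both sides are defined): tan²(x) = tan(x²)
Claim: tan²(x) = tan(x²).
Test a specific point where both sides are defined: x = π/6.
LHS = tan²(x) ≈ 0.3333
RHS = tan(x²) ≈ 0.2812
Since 0.3333 ≠ 0.2812, the equation fails at this point, so it cannot hold for every real x for which both sides are defined.
tan²(x) means (tan x)², squaring the output; tan(x²) squares the input. These are different functions.

Conclusion: No, this is NOT an identity.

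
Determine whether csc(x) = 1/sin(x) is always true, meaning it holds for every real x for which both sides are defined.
Claim: csc(x) = 1/sin(x).
Reasoning: csc(x) is by definition the reciprocal of sin(x), wherever sin(x) ≠ 0.
So the two sides agree for every real x for which both sides are defined.

Conclusion: Yes, this is an identity.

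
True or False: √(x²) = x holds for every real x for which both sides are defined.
Claim: √(x²) = x.
Test a specific point where both sides are defined: x = -2.
LHS = √(x²) ≈ 2.0000
RHS = x ≈ -2.0000
Since 2.0000 ≠ -2.0000, the equation fails at this point, so it cannot hold for every real x for which both sides are defined.
√(x²) = |x|, which differs from x whenever x < 0 (both sides are defined for every real x).

Conclusion: False.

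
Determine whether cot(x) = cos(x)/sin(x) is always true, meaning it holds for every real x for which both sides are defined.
Yes, this is an identity.

Claim: cot(x) = cos(x)/sin(x).
Reasoning: cot(x) is defined as 1/tan(x) = 1/(sin(x)/cos(x)) = cos(x)/sin(x), wherever sin(x) ≠ 0.
So the two sides agree for every real x for which both sides are defined.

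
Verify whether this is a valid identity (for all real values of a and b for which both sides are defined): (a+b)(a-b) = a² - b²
Claim: (a+b)(a-b) = a² - b².
Reasoning: Expand: (a+b)(a-b) = a² - ab + ba - b² = a² - b² (the cross terms cancel).
So the two sides agree for all real values of a and b for which both sides are defined.

Conclusion: Yes, this is an identity.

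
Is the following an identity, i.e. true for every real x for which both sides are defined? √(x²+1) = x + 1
No, this is NOT an identity.

Claim: √(x²+1) = x + 1.
Test a specific point where both sides are defined: x = 2.
LHS = √(x²+1) ≈ 2.2361
RHS = x + 1 ≈ 3.0000
Since 2.2361 ≠ 3.0000, the equation fails at this point, so it cannot hold for every real x for which both sides are defined.
(x+1)² = x² + 2x + 1 ≠ x² + 1 unless x = 0.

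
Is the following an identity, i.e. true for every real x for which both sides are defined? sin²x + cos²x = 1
Yes, this is an identity.

Claim: sin²x + cos²x = 1.
Reasoning: The point (cos x, sin x) lies on the unit circle X² + Y² = 1, so cos²x + sin²x = 1 for every real x.
So the two sides agree for every real x for which both sides are defined.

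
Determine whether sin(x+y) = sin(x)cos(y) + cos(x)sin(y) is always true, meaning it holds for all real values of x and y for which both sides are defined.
Yes, this is an identity.

Claim: sin(x+y) = sin(x)cos(y) + cos(x)sin(y).
Reasoning: By Euler's formula e^(i(x+y)) = e^(ix)·e^(iy) = (cos x + i·sin x)(cos y + i·sin y). The imaginary part of the left side is sin(x+y); the imaginary part of the product is sin(x)cos(y) + cos(x)sin(y).
So the two sides agree for all real values of x and y for which both sides are defined.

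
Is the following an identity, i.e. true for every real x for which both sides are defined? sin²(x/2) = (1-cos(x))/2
Yes, this is an identity.

Claim: sin²(x/2) = (1-cos(x))/2.
Reasoning: Use cos(2θ) = 1 - 2sin²θ with θ = x/2: cos(x) = 1 - 2sin²(x/2). Solving for sin²(x/2) gives (1 - cos(x))/2.
So the two sides agree for every real x for which both sides are defined.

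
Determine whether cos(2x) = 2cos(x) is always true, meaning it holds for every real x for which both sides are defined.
Claim: cos(2x) = 2cos(x).
Test a specific point where both sides are defined: x = π/2.
LHS = cos(2x) ≈ -1.0000
RHS = 2cos(x) ≈ 0.0000
Since -1.0000 ≠ 0.0000, the equation fails at this point, so it cannot hold for every real x for which both sides are defined.
The correct double-angle formula is cos(2x) = cos²x - sin²x.

Conclusion: No, this is NOT an identity.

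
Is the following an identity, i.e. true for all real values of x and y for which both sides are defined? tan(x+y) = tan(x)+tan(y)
No, this is NOT an identity.

Claim: tan(x+y) = tan(x)+tan(y).
Test a specific point where both sides are defined: x = -π/3, y = 2π/3.
LHS = tan(x+y) ≈ 1.7321
RHS = tan(x)+tan(y) ≈ -3.4641
Since 1.7321 ≠ -3.4641, the equation fails at this point, so it cannot hold for all real values of x and y for which both sides are defined.
The correct formula is tan(x+y) = (tan(x) + tan(y))/(1 - tan(x)tan(y)).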